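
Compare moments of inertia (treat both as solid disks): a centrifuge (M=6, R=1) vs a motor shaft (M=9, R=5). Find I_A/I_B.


Given: M1=6 kg, R1=1 m, M2=9 kg, R2=5 m
For a disk: I = (1/2)*M*R^2, so I_A/I_B = (M1*R1^2)/(M2*R2^2)
M1*R1^2 = 6*1 = 6
M2*R2^2 = 9*25 = 225
I_A/I_B = 6/225 = 2/75

2/75


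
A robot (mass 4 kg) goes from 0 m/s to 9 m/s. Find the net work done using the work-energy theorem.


Given: m = 4 kg, v0 = 0 m/s, v = 9 m/s
Using W = (1/2)*m*(v^2 - v0^2)
v^2 = 9^2 = 81
v0^2 = 0^2 = 0
v^2 - v0^2 = 81 - 0 = 81
W = (1/2)*4*81 = 162 J

162 J


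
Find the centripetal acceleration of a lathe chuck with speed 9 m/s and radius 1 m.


Given: v = 9 m/s, r = 1 m
Using a_c = v^2 / r
a_c = 9^2 / 1
a_c = 81 / 1
a_c = 81 m/s^2

81 m/s^2


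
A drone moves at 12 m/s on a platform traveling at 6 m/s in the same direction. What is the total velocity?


Given: object velocity = 12 m/s, platform velocity = 6 m/s (same direction)
Using classical velocity addition: v_total = v_object + v_platform
v_total = 12 + 6
v_total = 18 m/s

18 m/s


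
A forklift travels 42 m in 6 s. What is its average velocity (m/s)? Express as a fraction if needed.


Given: distance d = 42 m, time t = 6 s
Using v = d / t
v = 42 / 6
v = 7 m/s

7 m/s


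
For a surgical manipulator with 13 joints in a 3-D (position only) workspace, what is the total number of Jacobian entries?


Given: task space dimension = 3, joints = 13
Jacobian is a 3 x 13 matrix
Total entries = rows * columns
Total = 3 * 13
Total = 39

39


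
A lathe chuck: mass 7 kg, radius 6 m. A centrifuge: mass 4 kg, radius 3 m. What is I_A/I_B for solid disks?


Given: M1=7 kg, R1=6 m, M2=4 kg, R2=3 m
For a disk: I = (1/2)*M*R^2, so I_A/I_B = (M1*R1^2)/(M2*R2^2)
M1*R1^2 = 7*36 = 252
M2*R2^2 = 4*9 = 36
I_A/I_B = 252/36 = 7

7


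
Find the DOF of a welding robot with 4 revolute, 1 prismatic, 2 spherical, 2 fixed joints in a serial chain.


Given: serial robot with 4 revolute, 1 prismatic, 2 spherical, 2 fixed joints
DOF contribution per joint type: revolute=1, prismatic=1, spherical=3, fixed=0
DOF = 4*1 + 1*1 + 2*3 + 2*0
DOF = 11

11


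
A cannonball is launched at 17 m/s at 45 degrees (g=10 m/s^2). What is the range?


Given: v0 = 17 m/s, theta = 45 deg, g = 10 m/s^2
sin(2*45) = sin(90) = 1
Using R = v0^2 * sin(2*theta) / g
R = 17^2 * 1 / 10
R = 289 / 10
R = 289/10 m

289/10 m


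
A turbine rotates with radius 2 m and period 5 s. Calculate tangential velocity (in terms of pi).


Given: radius r = 2 m, period T = 5 s
Using v = 2*pi*r / T
v = 2*pi*2 / 5
v = 4*pi / 5
v = 4/5*pi m/s

4/5*pi m/s


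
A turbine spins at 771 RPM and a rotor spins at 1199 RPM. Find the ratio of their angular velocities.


Given: RPM_A = 771, RPM_B = 1199
omega = 2*pi*RPM/60, so omega_A/omega_B = RPM_A / RPM_B
omega_A/omega_B = 771 / 1199
omega_A/omega_B = 771/1199

771/1199


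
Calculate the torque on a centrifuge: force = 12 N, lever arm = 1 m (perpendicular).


Given: F = 12 N, r = 1 m, angle = 90 deg (perpendicular)
Using tau = F * r * sin(90)
sin(90) = 1
tau = 12 * 1 * 1
tau = 12 Nm

12 Nm


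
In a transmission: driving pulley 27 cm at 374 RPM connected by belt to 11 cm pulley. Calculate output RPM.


Given: D1 = 27 cm, w1 = 374 RPM, D2 = 11 cm
Using D1*w1 = D2*w2
w2 = D1*w1 / D2
w2 = 27*374 / 11
w2 = 10098 / 11
w2 = 918 RPM

918 RPM


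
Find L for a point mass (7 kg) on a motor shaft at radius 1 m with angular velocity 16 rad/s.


Given: m = 7 kg, r = 1 m, omega = 16 rad/s
For a point mass: I = m*r^2
I = 7*1^2 = 7*1 = 7
L = I*omega = 7*16
L = 112 kg*m^2/s

112 kg*m^2/s


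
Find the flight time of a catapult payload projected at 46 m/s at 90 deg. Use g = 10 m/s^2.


Given: v0 = 46 m/s, theta = 90 deg, g = 10 m/s^2
sin(90) = 1
Using T = 2*v0*sin(theta) / g
T = 2*46*1 / 10
T = 92 / 10
T = 46/5 s

46/5 s


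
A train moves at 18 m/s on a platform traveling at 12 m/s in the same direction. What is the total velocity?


Given: object velocity = 18 m/s, platform velocity = 12 m/s (same direction)
Using classical velocity addition: v_total = v_object + v_platform
v_total = 18 + 12
v_total = 30 m/s

30 m/s


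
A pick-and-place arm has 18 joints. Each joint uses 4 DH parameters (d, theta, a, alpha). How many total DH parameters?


Given: 18 joints, 4 DH parameters per joint (d, theta, a, alpha)
Total DH parameters = number_of_joints * 4
Total = 18 * 4
Total = 72

72


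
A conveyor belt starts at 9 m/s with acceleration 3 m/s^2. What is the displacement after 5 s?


Given: v0 = 9 m/s, a = 3 m/s^2, t = 5 s
Using s = v0*t + (1/2)*a*t^2
s = 9*5 + (1/2)*3*5^2
s = 45 + (1/2)*75
s = 45 + 75/2
s = 165/2

165/2 m


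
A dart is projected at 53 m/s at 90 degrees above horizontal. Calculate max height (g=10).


Given: v0 = 53 m/s, theta = 90 deg, g = 10 m/s^2
sin^2(90) = 1
Using H = v0^2 * sin^2(theta) / (2*g)
H = 53^2 * 1 / (2*10)
H = 2809 * 1 / 20
H = 2809 / 20
H = 2809/20 m

2809/20 m


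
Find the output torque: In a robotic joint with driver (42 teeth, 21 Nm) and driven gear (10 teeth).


Given: N1 = 42, N2 = 10, T1 = 21 Nm
Using T2/T1 = N2/N1
T2 = T1 * N2 / N1
T2 = 21 * 10 / 42
T2 = 210 / 42
T2 = 5 Nm

5 Nm


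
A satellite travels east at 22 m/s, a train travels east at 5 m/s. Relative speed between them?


Given: v_A = 22 m/s east, v_B = 5 m/s east
Both move in the same direction; relative speed = |v_A - v_B|
|22 - 5| = |17|
= 17 m/s

17 m/s


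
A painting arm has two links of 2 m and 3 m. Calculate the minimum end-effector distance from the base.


Given: L1 = 2 m, L2 = 3 m
For a 2-link planar arm, min reach = |L1 - L2| (second link folded back)
Min reach = |2 - 3|
Min reach = 1 m

1 m


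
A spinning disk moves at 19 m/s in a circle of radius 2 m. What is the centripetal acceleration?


Given: v = 19 m/s, r = 2 m
Using a_c = v^2 / r
a_c = 19^2 / 2
a_c = 361 / 2
a_c = 361/2 m/s^2

361/2 m/s^2


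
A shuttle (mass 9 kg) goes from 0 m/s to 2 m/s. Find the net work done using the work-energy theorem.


Given: m = 9 kg, v0 = 0 m/s, v = 2 m/s
Using W = (1/2)*m*(v^2 - v0^2)
v^2 = 2^2 = 4
v0^2 = 0^2 = 0
v^2 - v0^2 = 4 - 0 = 4
W = (1/2)*9*4 = 18 J

18 J


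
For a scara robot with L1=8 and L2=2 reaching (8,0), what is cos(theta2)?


Given: L1 = 8, L2 = 2, target (x, y) = (8, 0)
Using cos(theta2) = (x^2 + y^2 - L1^2 - L2^2) / (2*L1*L2)
x^2 + y^2 = 8^2 + 0 = 64
L1^2 + L2^2 = 64 + 4 = 68
Numerator = 64 - 68 = -4
Denominator = 2*8*2 = 32
cos(theta2) = -4/32 = -1/8

-1/8


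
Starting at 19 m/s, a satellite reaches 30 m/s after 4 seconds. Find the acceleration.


Given: initial velocity v0 = 19 m/s, final velocity v = 30 m/s, time t = 4 s
Using a = (v - v0) / t
a = (30 - 19) / 4
a = 11 / 4
a = 11/4 m/s^2

11/4 m/s^2


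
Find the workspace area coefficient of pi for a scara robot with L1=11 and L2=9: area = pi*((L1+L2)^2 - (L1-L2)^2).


Given: L1 = 11, L2 = 9
(L1+L2)^2 = (20)^2 = 400
(L1-L2)^2 = (2)^2 = 4
Difference = 400 - 4 = 396
This equals 4*L1*L2 = 4*11*9 = 396
Workspace area = 396*pi

396


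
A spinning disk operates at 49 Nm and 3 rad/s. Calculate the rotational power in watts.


Given: tau = 49 Nm, omega = 3 rad/s
Using P = tau * omega
P = 49 * 3
P = 147 W

147 W


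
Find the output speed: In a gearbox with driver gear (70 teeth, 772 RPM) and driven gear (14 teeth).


Given: N1 = 70 teeth, w1 = 772 RPM, N2 = 14 teeth
Using N1*w1 = N2*w2
w2 = N1*w1 / N2
w2 = 70*772 / 14
w2 = 54040 / 14
w2 = 3860 RPM

3860 RPM


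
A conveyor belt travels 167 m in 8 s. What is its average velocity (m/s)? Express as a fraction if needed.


Given: distance d = 167 m, time t = 8 s
Using v = d / t
v = 167 / 8
v = 167/8 m/s

167/8 m/s


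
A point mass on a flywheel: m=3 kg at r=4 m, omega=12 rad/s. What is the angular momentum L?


Given: m = 3 kg, r = 4 m, omega = 12 rad/s
For a point mass: I = m*r^2
I = 3*4^2 = 3*16 = 48
L = I*omega = 48*12
L = 576 kg*m^2/s

576 kg*m^2/s


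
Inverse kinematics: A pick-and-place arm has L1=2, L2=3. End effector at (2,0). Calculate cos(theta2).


Given: L1 = 2, L2 = 3, target (x, y) = (2, 0)
Using cos(theta2) = (x^2 + y^2 - L1^2 - L2^2) / (2*L1*L2)
x^2 + y^2 = 2^2 + 0 = 4
L1^2 + L2^2 = 4 + 9 = 13
Numerator = 4 - 13 = -9
Denominator = 2*2*3 = 12
cos(theta2) = -9/12 = -3/4

-3/4


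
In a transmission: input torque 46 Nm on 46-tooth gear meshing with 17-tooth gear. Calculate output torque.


Given: N1 = 46, N2 = 17, T1 = 46 Nm
Using T2/T1 = N2/N1
T2 = T1 * N2 / N1
T2 = 46 * 17 / 46
T2 = 782 / 46
T2 = 17 Nm

17 Nm


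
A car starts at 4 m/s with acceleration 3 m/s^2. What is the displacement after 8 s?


Given: v0 = 4 m/s, a = 3 m/s^2, t = 8 s
Using s = v0*t + (1/2)*a*t^2
s = 4*8 + (1/2)*3*8^2
s = 32 + (1/2)*192
s = 32 + 96
s = 128

128 m


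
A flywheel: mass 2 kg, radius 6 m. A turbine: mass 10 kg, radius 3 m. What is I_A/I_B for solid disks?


Given: M1=2 kg, R1=6 m, M2=10 kg, R2=3 m
For a disk: I = (1/2)*M*R^2, so I_A/I_B = (M1*R1^2)/(M2*R2^2)
M1*R1^2 = 2*36 = 72
M2*R2^2 = 10*9 = 90
I_A/I_B = 72/90 = 4/5

4/5


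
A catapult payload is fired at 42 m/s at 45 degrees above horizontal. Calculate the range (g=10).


Given: v0 = 42 m/s, theta = 45 deg, g = 10 m/s^2
sin(2*45) = sin(90) = 1
Using R = v0^2 * sin(2*theta) / g
R = 42^2 * 1 / 10
R = 1764 / 10
R = 882/5 m

882/5 m


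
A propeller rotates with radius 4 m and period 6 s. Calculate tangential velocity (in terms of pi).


Given: radius r = 4 m, period T = 6 s
Using v = 2*pi*r / T
v = 2*pi*4 / 6
v = 8*pi / 6
v = 4/3*pi m/s

4/3*pi m/s


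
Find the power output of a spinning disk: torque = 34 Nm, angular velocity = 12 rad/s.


Given: tau = 34 Nm, omega = 12 rad/s
Using P = tau * omega
P = 34 * 12
P = 408 W

408 W


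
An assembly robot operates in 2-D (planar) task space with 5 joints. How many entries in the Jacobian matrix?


Given: task space dimension = 2, joints = 5
Jacobian is a 2 x 5 matrix
Total entries = rows * columns
Total = 2 * 5
Total = 10

10


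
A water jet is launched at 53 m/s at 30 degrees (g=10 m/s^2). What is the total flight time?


Given: v0 = 53 m/s, theta = 30 deg, g = 10 m/s^2
sin(30) = 1/2
Using T = 2*v0*sin(theta) / g
T = 2*53*1/2 / 10
T = 53 / 10
T = 53/10 s

53/10 s


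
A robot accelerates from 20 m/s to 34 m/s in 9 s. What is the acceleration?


Given: initial velocity v0 = 20 m/s, final velocity v = 34 m/s, time t = 9 s
Using a = (v - v0) / t
a = (34 - 20) / 9
a = 14 / 9
a = 14/9 m/s^2

14/9 m/s^2


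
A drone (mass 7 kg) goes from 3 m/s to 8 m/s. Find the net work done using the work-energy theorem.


Given: m = 7 kg, v0 = 3 m/s, v = 8 m/s
Using W = (1/2)*m*(v^2 - v0^2)
v^2 = 8^2 = 64
v0^2 = 3^2 = 9
v^2 - v0^2 = 64 - 9 = 55
W = (1/2)*7*55 = 385/2 J

385/2 J


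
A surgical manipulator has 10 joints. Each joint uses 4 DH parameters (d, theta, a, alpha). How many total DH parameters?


Given: 10 joints, 4 DH parameters per joint (d, theta, a, alpha)
Total DH parameters = number_of_joints * 4
Total = 10 * 4
Total = 40

40


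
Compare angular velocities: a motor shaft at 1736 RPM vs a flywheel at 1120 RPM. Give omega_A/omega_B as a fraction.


Given: RPM_A = 1736, RPM_B = 1120
omega = 2*pi*RPM/60, so omega_A/omega_B = RPM_A / RPM_B
omega_A/omega_B = 1736 / 1120
omega_A/omega_B = 31/20

31/20


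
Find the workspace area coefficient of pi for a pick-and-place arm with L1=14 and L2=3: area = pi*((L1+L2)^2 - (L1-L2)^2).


Given: L1 = 14, L2 = 3
(L1+L2)^2 = (17)^2 = 289
(L1-L2)^2 = (11)^2 = 121
Difference = 289 - 121 = 168
This equals 4*L1*L2 = 4*14*3 = 168
Workspace area = 168*pi

168


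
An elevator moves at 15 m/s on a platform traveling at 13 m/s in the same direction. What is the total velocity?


Given: object velocity = 15 m/s, platform velocity = 13 m/s (same direction)
Using classical velocity addition: v_total = v_object + v_platform
v_total = 15 + 13
v_total = 28 m/s

28 m/s


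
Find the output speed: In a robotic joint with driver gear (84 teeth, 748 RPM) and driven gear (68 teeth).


Given: N1 = 84 teeth, w1 = 748 RPM, N2 = 68 teeth
Using N1*w1 = N2*w2
w2 = N1*w1 / N2
w2 = 84*748 / 68
w2 = 62832 / 68
w2 = 924 RPM

924 RPM


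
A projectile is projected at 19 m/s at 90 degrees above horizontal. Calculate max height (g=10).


Given: v0 = 19 m/s, theta = 90 deg, g = 10 m/s^2
sin^2(90) = 1
Using H = v0^2 * sin^2(theta) / (2*g)
H = 19^2 * 1 / (2*10)
H = 361 * 1 / 20
H = 361 / 20
H = 361/20 m

361/20 m


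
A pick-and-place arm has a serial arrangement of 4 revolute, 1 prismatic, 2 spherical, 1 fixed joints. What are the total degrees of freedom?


Given: serial robot with 4 revolute, 1 prismatic, 2 spherical, 1 fixed joints
DOF contribution per joint type: revolute=1, prismatic=1, spherical=3, fixed=0
DOF = 4*1 + 1*1 + 2*3 + 1*0
DOF = 11

11


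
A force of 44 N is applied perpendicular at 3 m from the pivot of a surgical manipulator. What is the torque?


Given: F = 44 N, r = 3 m, angle = 90 deg (perpendicular)
Using tau = F * r * sin(90)
sin(90) = 1
tau = 44 * 3 * 1
tau = 132 Nm

132 Nm


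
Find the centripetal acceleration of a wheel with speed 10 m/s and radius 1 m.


Given: v = 10 m/s, r = 1 m
Using a_c = v^2 / r
a_c = 10^2 / 1
a_c = 100 / 1
a_c = 100 m/s^2

100 m/s^2


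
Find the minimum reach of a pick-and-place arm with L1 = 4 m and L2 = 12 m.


Given: L1 = 4 m, L2 = 12 m
For a 2-link planar arm, min reach = |L1 - L2| (second link folded back)
Min reach = |4 - 12|
Min reach = 8 m

8 m


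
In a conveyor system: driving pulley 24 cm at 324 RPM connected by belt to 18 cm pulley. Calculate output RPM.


Given: D1 = 24 cm, w1 = 324 RPM, D2 = 18 cm
Using D1*w1 = D2*w2
w2 = D1*w1 / D2
w2 = 24*324 / 18
w2 = 7776 / 18
w2 = 432 RPM

432 RPM


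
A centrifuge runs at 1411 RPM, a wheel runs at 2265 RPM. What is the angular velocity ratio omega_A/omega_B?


Given: RPM_A = 1411, RPM_B = 2265
omega = 2*pi*RPM/60, so omega_A/omega_B = RPM_A / RPM_B
omega_A/omega_B = 1411 / 2265
omega_A/omega_B = 1411/2265

1411/2265


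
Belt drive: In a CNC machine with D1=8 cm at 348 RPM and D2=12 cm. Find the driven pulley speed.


Given: D1 = 8 cm, w1 = 348 RPM, D2 = 12 cm
Using D1*w1 = D2*w2
w2 = D1*w1 / D2
w2 = 8*348 / 12
w2 = 2784 / 12
w2 = 232 RPM

232 RPM


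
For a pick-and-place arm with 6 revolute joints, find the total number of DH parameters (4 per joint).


Given: 6 joints, 4 DH parameters per joint (d, theta, a, alpha)
Total DH parameters = number_of_joints * 4
Total = 6 * 4
Total = 24

24


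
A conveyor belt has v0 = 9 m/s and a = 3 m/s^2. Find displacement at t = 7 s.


Given: v0 = 9 m/s, a = 3 m/s^2, t = 7 s
Using s = v0*t + (1/2)*a*t^2
s = 9*7 + (1/2)*3*7^2
s = 63 + (1/2)*147
s = 63 + 147/2
s = 273/2

273/2 m


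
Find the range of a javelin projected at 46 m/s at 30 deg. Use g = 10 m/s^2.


Given: v0 = 46 m/s, theta = 30 deg, g = 10 m/s^2
sin(2*30) = sin(60) = sqrt(3)/2
Using R = v0^2 * sin(2*theta) / g
R = 46^2 * (sqrt(3)/2) / 10
R = 2116 * sqrt(3) / 20
R = 529/5*sqrt(3) m

529/5*sqrt(3) m


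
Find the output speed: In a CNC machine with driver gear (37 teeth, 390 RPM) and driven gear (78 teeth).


Given: N1 = 37 teeth, w1 = 390 RPM, N2 = 78 teeth
Using N1*w1 = N2*w2
w2 = N1*w1 / N2
w2 = 37*390 / 78
w2 = 14430 / 78
w2 = 185 RPM

185 RPM


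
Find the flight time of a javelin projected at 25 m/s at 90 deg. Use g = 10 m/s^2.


Given: v0 = 25 m/s, theta = 90 deg, g = 10 m/s^2
sin(90) = 1
Using T = 2*v0*sin(theta) / g
T = 2*25*1 / 10
T = 50 / 10
T = 5 s

5 s


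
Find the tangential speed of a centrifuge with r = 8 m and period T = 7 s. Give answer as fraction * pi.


Given: radius r = 8 m, period T = 7 s
Using v = 2*pi*r / T
v = 2*pi*8 / 7
v = 16*pi / 7
v = 16/7*pi m/s

16/7*pi m/s


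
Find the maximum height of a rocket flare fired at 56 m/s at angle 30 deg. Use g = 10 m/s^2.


Given: v0 = 56 m/s, theta = 30 deg, g = 10 m/s^2
sin^2(30) = 1/4
Using H = v0^2 * sin^2(theta) / (2*g)
H = 56^2 * 1/4 / (2*10)
H = 3136 * 1/4 / 20
H = 784 / 20
H = 196/5 m

196/5 m


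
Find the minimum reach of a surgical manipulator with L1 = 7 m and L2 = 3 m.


Given: L1 = 7 m, L2 = 3 m
For a 2-link planar arm, min reach = |L1 - L2| (second link folded back)
Min reach = |7 - 3|
Min reach = 4 m

4 m


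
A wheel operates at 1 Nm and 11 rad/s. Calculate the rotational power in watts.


Given: tau = 1 Nm, omega = 11 rad/s
Using P = tau * omega
P = 1 * 11
P = 11 W

11 W


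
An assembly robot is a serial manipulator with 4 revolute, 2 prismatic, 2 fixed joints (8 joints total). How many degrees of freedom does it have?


Given: serial robot with 4 revolute, 2 prismatic, 2 fixed joints
DOF contribution per joint type: revolute=1, prismatic=1, spherical=3, fixed=0
DOF = 4*1 + 2*1 + 2*0
DOF = 6

6


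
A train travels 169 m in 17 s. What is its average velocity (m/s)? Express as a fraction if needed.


Given: distance d = 169 m, time t = 17 s
Using v = d / t
v = 169 / 17
v = 169/17 m/s

169/17 m/s


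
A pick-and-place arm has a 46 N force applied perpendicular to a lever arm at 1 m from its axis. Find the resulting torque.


Given: F = 46 N, r = 1 m, angle = 90 deg (perpendicular)
Using tau = F * r * sin(90)
sin(90) = 1
tau = 46 * 1 * 1
tau = 46 Nm

46 Nm


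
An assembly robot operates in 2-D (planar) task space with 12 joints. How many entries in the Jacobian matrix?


Given: task space dimension = 2, joints = 12
Jacobian is a 2 x 12 matrix
Total entries = rows * columns
Total = 2 * 12
Total = 24

24


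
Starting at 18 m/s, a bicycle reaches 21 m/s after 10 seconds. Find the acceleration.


Given: initial velocity v0 = 18 m/s, final velocity v = 21 m/s, time t = 10 s
Using a = (v - v0) / t
a = (21 - 18) / 10
a = 3 / 10
a = 3/10 m/s^2

3/10 m/s^2


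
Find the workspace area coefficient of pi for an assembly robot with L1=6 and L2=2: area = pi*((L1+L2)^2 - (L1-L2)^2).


Given: L1 = 6, L2 = 2
(L1+L2)^2 = (8)^2 = 64
(L1-L2)^2 = (4)^2 = 16
Difference = 64 - 16 = 48
This equals 4*L1*L2 = 4*6*2 = 48
Workspace area = 48*pi

48


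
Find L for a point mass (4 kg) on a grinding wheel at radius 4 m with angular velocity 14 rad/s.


Given: m = 4 kg, r = 4 m, omega = 14 rad/s
For a point mass: I = m*r^2
I = 4*4^2 = 4*16 = 64
L = I*omega = 64*14
L = 896 kg*m^2/s

896 kg*m^2/s


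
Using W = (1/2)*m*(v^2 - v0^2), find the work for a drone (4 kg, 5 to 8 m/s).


Given: m = 4 kg, v0 = 5 m/s, v = 8 m/s
Using W = (1/2)*m*(v^2 - v0^2)
v^2 = 8^2 = 64
v0^2 = 5^2 = 25
v^2 - v0^2 = 64 - 25 = 39
W = (1/2)*4*39 = 78 J

78 J


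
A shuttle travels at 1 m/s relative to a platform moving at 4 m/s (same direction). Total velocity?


Given: object velocity = 1 m/s, platform velocity = 4 m/s (same direction)
Using classical velocity addition: v_total = v_object + v_platform
v_total = 1 + 4
v_total = 5 m/s

5 m/s


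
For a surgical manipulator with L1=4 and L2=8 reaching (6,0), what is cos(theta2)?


Given: L1 = 4, L2 = 8, target (x, y) = (6, 0)
Using cos(theta2) = (x^2 + y^2 - L1^2 - L2^2) / (2*L1*L2)
x^2 + y^2 = 6^2 + 0 = 36
L1^2 + L2^2 = 16 + 64 = 80
Numerator = 36 - 80 = -44
Denominator = 2*4*8 = 64
cos(theta2) = -44/64 = -11/16

-11/16


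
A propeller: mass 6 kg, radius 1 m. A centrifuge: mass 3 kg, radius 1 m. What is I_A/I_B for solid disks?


Given: M1=6 kg, R1=1 m, M2=3 kg, R2=1 m
For a disk: I = (1/2)*M*R^2, so I_A/I_B = (M1*R1^2)/(M2*R2^2)
M1*R1^2 = 6*1 = 6
M2*R2^2 = 3*1 = 3
I_A/I_B = 6/3 = 2

2


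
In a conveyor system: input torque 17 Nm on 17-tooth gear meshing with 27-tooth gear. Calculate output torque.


Given: N1 = 17, N2 = 27, T1 = 17 Nm
Using T2/T1 = N2/N1
T2 = T1 * N2 / N1
T2 = 17 * 27 / 17
T2 = 459 / 17
T2 = 27 Nm

27 Nm


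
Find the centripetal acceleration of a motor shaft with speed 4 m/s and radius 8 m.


Given: v = 4 m/s, r = 8 m
Using a_c = v^2 / r
a_c = 4^2 / 8
a_c = 16 / 8
a_c = 2 m/s^2

2 m/s^2


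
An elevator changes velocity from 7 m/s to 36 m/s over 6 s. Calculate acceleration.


Given: initial velocity v0 = 7 m/s, final velocity v = 36 m/s, time t = 6 s
Using a = (v - v0) / t
a = (36 - 7) / 6
a = 29 / 6
a = 29/6 m/s^2

29/6 m/s^2


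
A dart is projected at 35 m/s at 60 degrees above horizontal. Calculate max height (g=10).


Given: v0 = 35 m/s, theta = 60 deg, g = 10 m/s^2
sin^2(60) = 3/4
Using H = v0^2 * sin^2(theta) / (2*g)
H = 35^2 * 3/4 / (2*10)
H = 1225 * 3/4 / 20
H = 3675/4 / 20
H = 735/16 m

735/16 m


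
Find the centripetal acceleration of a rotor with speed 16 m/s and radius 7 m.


Given: v = 16 m/s, r = 7 m
Using a_c = v^2 / r
a_c = 16^2 / 7
a_c = 256 / 7
a_c = 256/7 m/s^2

256/7 m/s^2


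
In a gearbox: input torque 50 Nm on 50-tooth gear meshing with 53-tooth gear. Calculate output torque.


Given: N1 = 50, N2 = 53, T1 = 50 Nm
Using T2/T1 = N2/N1
T2 = T1 * N2 / N1
T2 = 50 * 53 / 50
T2 = 2650 / 50
T2 = 53 Nm

53 Nm


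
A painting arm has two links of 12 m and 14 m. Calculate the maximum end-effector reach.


Given: L1 = 12 m, L2 = 14 m
For a 2-link planar arm, max reach = L1 + L2 (fully extended)
Max reach = 12 + 14
Max reach = 26 m

26 m


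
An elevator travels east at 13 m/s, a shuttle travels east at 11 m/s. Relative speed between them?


Given: v_A = 13 m/s east, v_B = 11 m/s east
Both move in the same direction; relative speed = |v_A - v_B|
|13 - 11| = |2|
= 2 m/s

2 m/s


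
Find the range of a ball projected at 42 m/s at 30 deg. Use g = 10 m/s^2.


Given: v0 = 42 m/s, theta = 30 deg, g = 10 m/s^2
sin(2*30) = sin(60) = sqrt(3)/2
Using R = v0^2 * sin(2*theta) / g
R = 42^2 * (sqrt(3)/2) / 10
R = 1764 * sqrt(3) / 20
R = 441/5*sqrt(3) m

441/5*sqrt(3) m


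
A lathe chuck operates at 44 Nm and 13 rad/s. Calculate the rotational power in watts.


Given: tau = 44 Nm, omega = 13 rad/s
Using P = tau * omega
P = 44 * 13
P = 572 W

572 W


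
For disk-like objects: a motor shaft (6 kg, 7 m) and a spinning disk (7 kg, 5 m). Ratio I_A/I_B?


Given: M1=6 kg, R1=7 m, M2=7 kg, R2=5 m
For a disk: I = (1/2)*M*R^2, so I_A/I_B = (M1*R1^2)/(M2*R2^2)
M1*R1^2 = 6*49 = 294
M2*R2^2 = 7*25 = 175
I_A/I_B = 294/175 = 42/25

42/25


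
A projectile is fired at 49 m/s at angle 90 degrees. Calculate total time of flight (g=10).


Given: v0 = 49 m/s, theta = 90 deg, g = 10 m/s^2
sin(90) = 1
Using T = 2*v0*sin(theta) / g
T = 2*49*1 / 10
T = 98 / 10
T = 49/5 s

49/5 s


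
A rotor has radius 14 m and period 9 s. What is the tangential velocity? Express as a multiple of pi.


Given: radius r = 14 m, period T = 9 s
Using v = 2*pi*r / T
v = 2*pi*14 / 9
v = 28*pi / 9
v = 28/9*pi m/s

28/9*pi m/s


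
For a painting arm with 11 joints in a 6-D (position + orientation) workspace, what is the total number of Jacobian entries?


Given: task space dimension = 6, joints = 11
Jacobian is a 6 x 11 matrix
Total entries = rows * columns
Total = 6 * 11
Total = 66

66


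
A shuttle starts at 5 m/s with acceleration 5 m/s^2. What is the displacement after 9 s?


Given: v0 = 5 m/s, a = 5 m/s^2, t = 9 s
Using s = v0*t + (1/2)*a*t^2
s = 5*9 + (1/2)*5*9^2
s = 45 + (1/2)*405
s = 45 + 405/2
s = 495/2

495/2 m


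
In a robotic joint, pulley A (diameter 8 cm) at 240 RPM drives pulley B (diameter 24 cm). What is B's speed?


Given: D1 = 8 cm, w1 = 240 RPM, D2 = 24 cm
Using D1*w1 = D2*w2
w2 = D1*w1 / D2
w2 = 8*240 / 24
w2 = 1920 / 24
w2 = 80 RPM

80 RPM


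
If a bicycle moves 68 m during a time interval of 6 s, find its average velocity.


Given: distance d = 68 m, time t = 6 s
Using v = d / t
v = 68 / 6
v = 34/3 m/s

34/3 m/s


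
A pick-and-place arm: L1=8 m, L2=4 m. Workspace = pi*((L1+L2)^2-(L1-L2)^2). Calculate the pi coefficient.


Given: L1 = 8, L2 = 4
(L1+L2)^2 = (12)^2 = 144
(L1-L2)^2 = (4)^2 = 16
Difference = 144 - 16 = 128
This equals 4*L1*L2 = 4*8*4 = 128
Workspace area = 128*pi

128


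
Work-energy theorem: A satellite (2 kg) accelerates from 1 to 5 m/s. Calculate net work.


Given: m = 2 kg, v0 = 1 m/s, v = 5 m/s
Using W = (1/2)*m*(v^2 - v0^2)
v^2 = 5^2 = 25
v0^2 = 1^2 = 1
v^2 - v0^2 = 25 - 1 = 24
W = (1/2)*2*24 = 24 J

24 J


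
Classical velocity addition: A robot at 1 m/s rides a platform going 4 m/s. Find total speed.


Given: object velocity = 1 m/s, platform velocity = 4 m/s (same direction)
Using classical velocity addition: v_total = v_object + v_platform
v_total = 1 + 4
v_total = 5 m/s

5 m/s


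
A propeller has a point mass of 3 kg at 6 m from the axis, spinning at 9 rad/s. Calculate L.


Given: m = 3 kg, r = 6 m, omega = 9 rad/s
For a point mass: I = m*r^2
I = 3*6^2 = 3*36 = 108
L = I*omega = 108*9
L = 972 kg*m^2/s

972 kg*m^2/s


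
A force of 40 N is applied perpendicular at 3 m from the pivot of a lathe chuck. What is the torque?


Given: F = 40 N, r = 3 m, angle = 90 deg (perpendicular)
Using tau = F * r * sin(90)
sin(90) = 1
tau = 40 * 3 * 1
tau = 120 Nm

120 Nm


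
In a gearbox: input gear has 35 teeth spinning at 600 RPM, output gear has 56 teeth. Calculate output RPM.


Given: N1 = 35 teeth, w1 = 600 RPM, N2 = 56 teeth
Using N1*w1 = N2*w2
w2 = N1*w1 / N2
w2 = 35*600 / 56
w2 = 21000 / 56
w2 = 375 RPM

375 RPM


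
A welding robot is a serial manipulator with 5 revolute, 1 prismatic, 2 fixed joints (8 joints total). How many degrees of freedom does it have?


Given: serial robot with 5 revolute, 1 prismatic, 2 fixed joints
DOF contribution per joint type: revolute=1, prismatic=1, spherical=3, fixed=0
DOF = 5*1 + 1*1 + 2*0
DOF = 6

6


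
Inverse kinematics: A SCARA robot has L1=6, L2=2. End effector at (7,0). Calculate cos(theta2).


Given: L1 = 6, L2 = 2, target (x, y) = (7, 0)
Using cos(theta2) = (x^2 + y^2 - L1^2 - L2^2) / (2*L1*L2)
x^2 + y^2 = 7^2 + 0 = 49
L1^2 + L2^2 = 36 + 4 = 40
Numerator = 49 - 40 = 9
Denominator = 2*6*2 = 24
cos(theta2) = 9/24 = 3/8

3/8


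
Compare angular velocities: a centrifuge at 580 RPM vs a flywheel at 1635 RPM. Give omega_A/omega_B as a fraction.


Given: RPM_A = 580, RPM_B = 1635
omega = 2*pi*RPM/60, so omega_A/omega_B = RPM_A / RPM_B
omega_A/omega_B = 580 / 1635
omega_A/omega_B = 116/327

116/327


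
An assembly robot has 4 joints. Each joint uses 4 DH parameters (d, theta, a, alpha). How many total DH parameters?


Given: 4 joints, 4 DH parameters per joint (d, theta, a, alpha)
Total DH parameters = number_of_joints * 4
Total = 4 * 4
Total = 16

16


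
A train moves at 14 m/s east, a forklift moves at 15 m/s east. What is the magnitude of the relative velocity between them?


Given: v_A = 14 m/s east, v_B = 15 m/s east
Both move in the same direction; relative speed = |v_A - v_B|
|14 - 15| = |-1|
= 1 m/s

1 m/s


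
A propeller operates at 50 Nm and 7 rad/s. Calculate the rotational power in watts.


Given: tau = 50 Nm, omega = 7 rad/s
Using P = tau * omega
P = 50 * 7
P = 350 W

350 W


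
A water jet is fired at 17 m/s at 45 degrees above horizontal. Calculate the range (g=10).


Given: v0 = 17 m/s, theta = 45 deg, g = 10 m/s^2
sin(2*45) = sin(90) = 1
Using R = v0^2 * sin(2*theta) / g
R = 17^2 * 1 / 10
R = 289 / 10
R = 289/10 m

289/10 m


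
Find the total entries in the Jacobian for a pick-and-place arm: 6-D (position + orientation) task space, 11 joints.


Given: task space dimension = 6, joints = 11
Jacobian is a 6 x 11 matrix
Total entries = rows * columns
Total = 6 * 11
Total = 66

66


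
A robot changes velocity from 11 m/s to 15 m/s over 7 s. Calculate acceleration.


Given: initial velocity v0 = 11 m/s, final velocity v = 15 m/s, time t = 7 s
Using a = (v - v0) / t
a = (15 - 11) / 7
a = 4 / 7
a = 4/7 m/s^2

4/7 m/s^2


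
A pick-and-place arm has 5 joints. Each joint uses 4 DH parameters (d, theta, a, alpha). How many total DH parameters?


Given: 5 joints, 4 DH parameters per joint (d, theta, a, alpha)
Total DH parameters = number_of_joints * 4
Total = 5 * 4
Total = 20

20


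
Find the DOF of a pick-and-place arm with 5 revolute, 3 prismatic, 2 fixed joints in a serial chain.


Given: serial robot with 5 revolute, 3 prismatic, 2 fixed joints
DOF contribution per joint type: revolute=1, prismatic=1, spherical=3, fixed=0
DOF = 5*1 + 3*1 + 2*0
DOF = 8

8


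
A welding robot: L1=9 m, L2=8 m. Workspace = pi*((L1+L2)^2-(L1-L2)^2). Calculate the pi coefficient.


Given: L1 = 9, L2 = 8
(L1+L2)^2 = (17)^2 = 289
(L1-L2)^2 = (1)^2 = 1
Difference = 289 - 1 = 288
This equals 4*L1*L2 = 4*9*8 = 288
Workspace area = 288*pi

288


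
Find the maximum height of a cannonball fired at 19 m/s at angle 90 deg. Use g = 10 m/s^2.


Given: v0 = 19 m/s, theta = 90 deg, g = 10 m/s^2
sin^2(90) = 1
Using H = v0^2 * sin^2(theta) / (2*g)
H = 19^2 * 1 / (2*10)
H = 361 * 1 / 20
H = 361 / 20
H = 361/20 m

361/20 m


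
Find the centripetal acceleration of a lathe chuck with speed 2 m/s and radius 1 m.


Given: v = 2 m/s, r = 1 m
Using a_c = v^2 / r
a_c = 2^2 / 1
a_c = 4 / 1
a_c = 4 m/s^2

4 m/s^2


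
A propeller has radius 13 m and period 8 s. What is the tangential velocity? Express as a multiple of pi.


Given: radius r = 13 m, period T = 8 s
Using v = 2*pi*r / T
v = 2*pi*13 / 8
v = 26*pi / 8
v = 13/4*pi m/s

13/4*pi m/s


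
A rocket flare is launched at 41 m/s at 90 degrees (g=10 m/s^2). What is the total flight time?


Given: v0 = 41 m/s, theta = 90 deg, g = 10 m/s^2
sin(90) = 1
Using T = 2*v0*sin(theta) / g
T = 2*41*1 / 10
T = 82 / 10
T = 41/5 s

41/5 s


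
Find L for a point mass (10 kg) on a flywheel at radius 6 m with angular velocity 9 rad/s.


Given: m = 10 kg, r = 6 m, omega = 9 rad/s
For a point mass: I = m*r^2
I = 10*6^2 = 10*36 = 360
L = I*omega = 360*9
L = 3240 kg*m^2/s

3240 kg*m^2/s


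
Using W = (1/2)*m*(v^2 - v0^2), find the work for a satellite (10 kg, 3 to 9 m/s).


Given: m = 10 kg, v0 = 3 m/s, v = 9 m/s
Using W = (1/2)*m*(v^2 - v0^2)
v^2 = 9^2 = 81
v0^2 = 3^2 = 9
v^2 - v0^2 = 81 - 9 = 72
W = (1/2)*10*72 = 360 J

360 J


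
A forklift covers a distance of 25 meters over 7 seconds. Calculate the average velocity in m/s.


Given: distance d = 25 m, time t = 7 s
Using v = d / t
v = 25 / 7
v = 25/7 m/s

25/7 m/s


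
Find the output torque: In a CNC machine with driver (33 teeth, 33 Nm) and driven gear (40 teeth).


Given: N1 = 33, N2 = 40, T1 = 33 Nm
Using T2/T1 = N2/N1
T2 = T1 * N2 / N1
T2 = 33 * 40 / 33
T2 = 1320 / 33
T2 = 40 Nm

40 Nm


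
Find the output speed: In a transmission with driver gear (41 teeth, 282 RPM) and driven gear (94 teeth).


Given: N1 = 41 teeth, w1 = 282 RPM, N2 = 94 teeth
Using N1*w1 = N2*w2
w2 = N1*w1 / N2
w2 = 41*282 / 94
w2 = 11562 / 94
w2 = 123 RPM

123 RPM


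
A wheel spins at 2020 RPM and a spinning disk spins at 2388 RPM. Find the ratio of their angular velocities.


Given: RPM_A = 2020, RPM_B = 2388
omega = 2*pi*RPM/60, so omega_A/omega_B = RPM_A / RPM_B
omega_A/omega_B = 2020 / 2388
omega_A/omega_B = 505/597

505/597


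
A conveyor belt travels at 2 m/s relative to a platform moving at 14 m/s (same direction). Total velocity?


Given: object velocity = 2 m/s, platform velocity = 14 m/s (same direction)
Using classical velocity addition: v_total = v_object + v_platform
v_total = 2 + 14
v_total = 16 m/s

16 m/s


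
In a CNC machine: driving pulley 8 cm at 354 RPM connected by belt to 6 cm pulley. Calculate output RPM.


Given: D1 = 8 cm, w1 = 354 RPM, D2 = 6 cm
Using D1*w1 = D2*w2
w2 = D1*w1 / D2
w2 = 8*354 / 6
w2 = 2832 / 6
w2 = 472 RPM

472 RPM


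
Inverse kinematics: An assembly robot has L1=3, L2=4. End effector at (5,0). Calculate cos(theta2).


Given: L1 = 3, L2 = 4, target (x, y) = (5, 0)
Using cos(theta2) = (x^2 + y^2 - L1^2 - L2^2) / (2*L1*L2)
x^2 + y^2 = 5^2 + 0 = 25
L1^2 + L2^2 = 9 + 16 = 25
Numerator = 25 - 25 = 0
Denominator = 2*3*4 = 24
cos(theta2) = 0/24 = 0

0


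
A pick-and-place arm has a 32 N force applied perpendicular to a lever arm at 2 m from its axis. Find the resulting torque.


Given: F = 32 N, r = 2 m, angle = 90 deg (perpendicular)
Using tau = F * r * sin(90)
sin(90) = 1
tau = 32 * 2 * 1
tau = 64 Nm

64 Nm


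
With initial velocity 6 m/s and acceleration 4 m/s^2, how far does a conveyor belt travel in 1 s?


Given: v0 = 6 m/s, a = 4 m/s^2, t = 1 s
Using s = v0*t + (1/2)*a*t^2
s = 6*1 + (1/2)*4*1^2
s = 6 + (1/2)*4
s = 6 + 2
s = 8

8 m


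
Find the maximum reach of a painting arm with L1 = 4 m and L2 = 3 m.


Given: L1 = 4 m, L2 = 3 m
For a 2-link planar arm, max reach = L1 + L2 (fully extended)
Max reach = 4 + 3
Max reach = 7 m

7 m


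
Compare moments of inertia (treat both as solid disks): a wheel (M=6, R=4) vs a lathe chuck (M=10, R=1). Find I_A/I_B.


Given: M1=6 kg, R1=4 m, M2=10 kg, R2=1 m
For a disk: I = (1/2)*M*R^2, so I_A/I_B = (M1*R1^2)/(M2*R2^2)
M1*R1^2 = 6*16 = 96
M2*R2^2 = 10*1 = 10
I_A/I_B = 96/10 = 48/5

48/5


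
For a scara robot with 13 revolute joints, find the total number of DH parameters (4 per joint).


Given: 13 joints, 4 DH parameters per joint (d, theta, a, alpha)
Total DH parameters = number_of_joints * 4
Total = 13 * 4
Total = 52

52


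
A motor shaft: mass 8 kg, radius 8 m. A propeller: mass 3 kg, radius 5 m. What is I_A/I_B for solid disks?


Given: M1=8 kg, R1=8 m, M2=3 kg, R2=5 m
For a disk: I = (1/2)*M*R^2, so I_A/I_B = (M1*R1^2)/(M2*R2^2)
M1*R1^2 = 8*64 = 512
M2*R2^2 = 3*25 = 75
I_A/I_B = 512/75 = 512/75

512/75


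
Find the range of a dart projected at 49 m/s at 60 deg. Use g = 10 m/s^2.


Given: v0 = 49 m/s, theta = 60 deg, g = 10 m/s^2
sin(2*60) = sin(120) = sqrt(3)/2
Using R = v0^2 * sin(2*theta) / g
R = 49^2 * (sqrt(3)/2) / 10
R = 2401 * sqrt(3) / 20
R = 2401/20*sqrt(3) m

2401/20*sqrt(3) m


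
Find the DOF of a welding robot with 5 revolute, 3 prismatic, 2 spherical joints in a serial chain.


Given: serial robot with 5 revolute, 3 prismatic, 2 spherical joints
DOF contribution per joint type: revolute=1, prismatic=1, spherical=3, fixed=0
DOF = 5*1 + 3*1 + 2*3
DOF = 14

14


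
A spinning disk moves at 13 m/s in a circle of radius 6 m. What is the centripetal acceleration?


Given: v = 13 m/s, r = 6 m
Using a_c = v^2 / r
a_c = 13^2 / 6
a_c = 169 / 6
a_c = 169/6 m/s^2

169/6 m/s^2


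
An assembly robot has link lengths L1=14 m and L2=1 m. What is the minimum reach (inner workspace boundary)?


Given: L1 = 14 m, L2 = 1 m
For a 2-link planar arm, min reach = |L1 - L2| (second link folded back)
Min reach = |14 - 1|
Min reach = 13 m

13 m


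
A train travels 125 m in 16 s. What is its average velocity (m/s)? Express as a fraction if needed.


Given: distance d = 125 m, time t = 16 s
Using v = d / t
v = 125 / 16
v = 125/16 m/s

125/16 m/s


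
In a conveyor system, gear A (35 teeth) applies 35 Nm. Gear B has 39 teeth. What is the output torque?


Given: N1 = 35, N2 = 39, T1 = 35 Nm
Using T2/T1 = N2/N1
T2 = T1 * N2 / N1
T2 = 35 * 39 / 35
T2 = 1365 / 35
T2 = 39 Nm

39 Nm


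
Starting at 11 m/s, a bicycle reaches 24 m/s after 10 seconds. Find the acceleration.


Given: initial velocity v0 = 11 m/s, final velocity v = 24 m/s, time t = 10 s
Using a = (v - v0) / t
a = (24 - 11) / 10
a = 13 / 10
a = 13/10 m/s^2

13/10 m/s^2


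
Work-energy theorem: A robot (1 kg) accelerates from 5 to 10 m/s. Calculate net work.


Given: m = 1 kg, v0 = 5 m/s, v = 10 m/s
Using W = (1/2)*m*(v^2 - v0^2)
v^2 = 10^2 = 100
v0^2 = 5^2 = 25
v^2 - v0^2 = 100 - 25 = 75
W = (1/2)*1*75 = 75/2 J

75/2 J


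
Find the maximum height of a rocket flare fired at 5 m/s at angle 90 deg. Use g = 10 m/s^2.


Given: v0 = 5 m/s, theta = 90 deg, g = 10 m/s^2
sin^2(90) = 1
Using H = v0^2 * sin^2(theta) / (2*g)
H = 5^2 * 1 / (2*10)
H = 25 * 1 / 20
H = 25 / 20
H = 5/4 m

5/4 m


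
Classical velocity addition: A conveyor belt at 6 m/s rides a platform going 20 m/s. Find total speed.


Given: object velocity = 6 m/s, platform velocity = 20 m/s (same direction)
Using classical velocity addition: v_total = v_object + v_platform
v_total = 6 + 20
v_total = 26 m/s

26 m/s


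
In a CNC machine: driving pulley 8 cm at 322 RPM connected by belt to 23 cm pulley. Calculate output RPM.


Given: D1 = 8 cm, w1 = 322 RPM, D2 = 23 cm
Using D1*w1 = D2*w2
w2 = D1*w1 / D2
w2 = 8*322 / 23
w2 = 2576 / 23
w2 = 112 RPM

112 RPM


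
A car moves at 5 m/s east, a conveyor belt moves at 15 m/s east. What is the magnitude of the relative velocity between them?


Given: v_A = 5 m/s east, v_B = 15 m/s east
Both move in the same direction; relative speed = |v_A - v_B|
|5 - 15| = |-10|
= 10 m/s

10 m/s


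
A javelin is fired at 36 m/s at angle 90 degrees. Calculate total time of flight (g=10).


Given: v0 = 36 m/s, theta = 90 deg, g = 10 m/s^2
sin(90) = 1
Using T = 2*v0*sin(theta) / g
T = 2*36*1 / 10
T = 72 / 10
T = 36/5 s

36/5 s


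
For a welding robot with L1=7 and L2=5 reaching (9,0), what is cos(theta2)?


Given: L1 = 7, L2 = 5, target (x, y) = (9, 0)
Using cos(theta2) = (x^2 + y^2 - L1^2 - L2^2) / (2*L1*L2)
x^2 + y^2 = 9^2 + 0 = 81
L1^2 + L2^2 = 49 + 25 = 74
Numerator = 81 - 74 = 7
Denominator = 2*7*5 = 70
cos(theta2) = 7/70 = 1/10

1/10


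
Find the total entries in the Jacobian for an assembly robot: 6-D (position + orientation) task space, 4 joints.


Given: task space dimension = 6, joints = 4
Jacobian is a 6 x 4 matrix
Total entries = rows * columns
Total = 6 * 4
Total = 24

24


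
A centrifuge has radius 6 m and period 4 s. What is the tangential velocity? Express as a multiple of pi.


Given: radius r = 6 m, period T = 4 s
Using v = 2*pi*r / T
v = 2*pi*6 / 4
v = 12*pi / 4
v = 3*pi m/s

3*pi m/s


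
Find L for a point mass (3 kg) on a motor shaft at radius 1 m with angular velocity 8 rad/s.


Given: m = 3 kg, r = 1 m, omega = 8 rad/s
For a point mass: I = m*r^2
I = 3*1^2 = 3*1 = 3
L = I*omega = 3*8
L = 24 kg*m^2/s

24 kg*m^2/s


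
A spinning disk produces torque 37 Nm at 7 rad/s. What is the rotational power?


Given: tau = 37 Nm, omega = 7 rad/s
Using P = tau * omega
P = 37 * 7
P = 259 W

259 W


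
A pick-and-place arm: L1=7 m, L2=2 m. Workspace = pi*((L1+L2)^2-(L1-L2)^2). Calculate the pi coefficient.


Given: L1 = 7, L2 = 2
(L1+L2)^2 = (9)^2 = 81
(L1-L2)^2 = (5)^2 = 25
Difference = 81 - 25 = 56
This equals 4*L1*L2 = 4*7*2 = 56
Workspace area = 56*pi

56


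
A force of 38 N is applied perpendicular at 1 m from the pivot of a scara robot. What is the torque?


Given: F = 38 N, r = 1 m, angle = 90 deg (perpendicular)
Using tau = F * r * sin(90)
sin(90) = 1
tau = 38 * 1 * 1
tau = 38 Nm

38 Nm


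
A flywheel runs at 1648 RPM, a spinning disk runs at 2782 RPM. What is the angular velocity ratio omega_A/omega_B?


Given: RPM_A = 1648, RPM_B = 2782
omega = 2*pi*RPM/60, so omega_A/omega_B = RPM_A / RPM_B
omega_A/omega_B = 1648 / 2782
omega_A/omega_B = 824/1391

824/1391


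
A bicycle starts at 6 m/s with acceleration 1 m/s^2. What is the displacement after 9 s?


Given: v0 = 6 m/s, a = 1 m/s^2, t = 9 s
Using s = v0*t + (1/2)*a*t^2
s = 6*9 + (1/2)*1*9^2
s = 54 + (1/2)*81
s = 54 + 81/2
s = 189/2

189/2 m


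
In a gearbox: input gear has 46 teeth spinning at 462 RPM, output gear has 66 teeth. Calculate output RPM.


Given: N1 = 46 teeth, w1 = 462 RPM, N2 = 66 teeth
Using N1*w1 = N2*w2
w2 = N1*w1 / N2
w2 = 46*462 / 66
w2 = 21252 / 66
w2 = 322 RPM

322 RPM


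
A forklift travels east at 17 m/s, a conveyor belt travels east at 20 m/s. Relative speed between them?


Given: v_A = 17 m/s east, v_B = 20 m/s east
Both move in the same direction; relative speed = |v_A - v_B|
|17 - 20| = |-3|
= 3 m/s

3 m/s


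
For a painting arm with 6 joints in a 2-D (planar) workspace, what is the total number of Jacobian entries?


Given: task space dimension = 2, joints = 6
Jacobian is a 2 x 6 matrix
Total entries = rows * columns
Total = 2 * 6
Total = 12

12
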